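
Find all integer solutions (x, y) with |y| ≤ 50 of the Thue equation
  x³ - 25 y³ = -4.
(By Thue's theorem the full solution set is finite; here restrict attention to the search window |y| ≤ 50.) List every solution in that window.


The equation is x³ - 25y³ = -4. For fixed y, x³ = 25·y³ − 4, so a solution requires the RHS to be a perfect cube.
Strategy: iterate y from -50 to 50, compute RHS = 25·y³ − 4, and check whether it is a (positive or negative) perfect cube.
Check small values of y:
  y = 0: RHS = -4 is not a perfect cube.
  y = 1: RHS = 21 is not a perfect cube.
  y = -1: RHS = -29 is not a perfect cube.
  y = 2: RHS = 196 is not a perfect cube.
  y = -2: RHS = -204 is not a perfect cube.
  y = 3: RHS = 671 is not a perfect cube.
  y = -3: RHS = -679 is not a perfect cube.
Continuing the search up to |y| = 50 finds no solutions either.
No (x, y) in the scanned range satisfies the equation.

No integer solutions with |y| ≤ 50.


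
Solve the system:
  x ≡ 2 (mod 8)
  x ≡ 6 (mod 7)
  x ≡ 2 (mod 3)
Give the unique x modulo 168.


Moduli 8, 7, 3 are pairwise coprime; by CRT there is a unique solution modulo M = 8 · 7 · 3 = 168.
Solve pairwise, accumulating the modulus:
  Start with x ≡ 2 (mod 8).
  Combine with x ≡ 6 (mod 7): since gcd(8, 7) = 1, we get a unique residue mod 56.
    Write x = 2 + 8·t and substitute into x ≡ 6 (mod 7): 8·t ≡ 6 − 2 = 4 (mod 7).
    Reduce coefficients mod 7: 1·t ≡ 4 (mod 7).
    So t ≡ 4 (mod 7).
    Then x = 2 + 8·4 = 34, valid modulo lcm(8, 7) = 56: x ≡ 34 (mod 56).
  Combine with x ≡ 2 (mod 3): since gcd(56, 3) = 1, we get a unique residue mod 168.
    Write x = 34 + 56·t and substitute into x ≡ 2 (mod 3): 56·t ≡ 2 − 34 = -32 (mod 3).
    Reduce coefficients mod 3: 2·t ≡ 1 (mod 3).
    The inverse of 2 mod 3 is 2 (since 2·2 = 4 = 1·3 + 1), so t ≡ 2·1 = 2 ≡ 2 (mod 3).
    Then x = 34 + 56·2 = 146, valid modulo lcm(56, 3) = 168: x ≡ 146 (mod 168).
Verify: 146 mod 8 = 2 ✓, 146 mod 7 = 6 ✓, 146 mod 3 = 2 ✓.

x ≡ 146 (mod 168).


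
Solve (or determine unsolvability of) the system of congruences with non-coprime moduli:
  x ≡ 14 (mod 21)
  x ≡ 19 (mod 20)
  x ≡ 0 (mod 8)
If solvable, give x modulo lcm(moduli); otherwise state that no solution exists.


Moduli 21, 20, 8 are not pairwise coprime, so CRT works modulo lcm(m_i) when all pairwise compatibility conditions hold.
Pairwise compatibility: gcd(m_i, m_j) must divide a_i - a_j for every pair.
Merge one congruence at a time:
  Start: x ≡ 14 (mod 21).
  Combine with x ≡ 19 (mod 20): gcd(21, 20) = 1; 19 - 14 = 5, which IS divisible by 1, so compatible.
    Write x = 14 + 21·t and substitute into x ≡ 19 (mod 20): 21·t ≡ 19 − 14 = 5 (mod 20).
    Reduce coefficients mod 20: 1·t ≡ 5 (mod 20).
    So t ≡ 5 (mod 20).
    Then x = 14 + 21·5 = 119, valid modulo lcm(21, 20) = 420: x ≡ 119 (mod 420).
  Combine with x ≡ 0 (mod 8): gcd(420, 8) = 4, and 0 - 119 = -119 is NOT divisible by 4.
    ⇒ system is inconsistent (no integer solution).

No solution (the system is inconsistent).


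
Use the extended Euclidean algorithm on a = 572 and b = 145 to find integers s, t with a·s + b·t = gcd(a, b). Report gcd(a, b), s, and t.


Euclidean algorithm on (572, 145) — divide until remainder is 0:
  572 = 3 · 145 + 137
  145 = 1 · 137 + 8
  137 = 17 · 8 + 1
  8 = 8 · 1 + 0
gcd(572, 145) = 1.
Track Bezout coefficients alongside the remainders: start with r₀ = 572 = a·1 + b·0 (s = 1, t = 0) and r₁ = 145 = a·0 + b·1 (s = 0, t = 1); each new remainder r_{k+1} = r_{k-1} − q_k·r_k inherits s_{k+1} = s_{k-1} − q_k·s_k, t_{k+1} = t_{k-1} − q_k·t_k, so r_k = a·s_k + b·t_k at every step:
  q = 3: r = 137, s = 1 − 3·0 = 1, t = 0 − 3·1 = -3  (check: 572·1 + 145·(-3) = 137)
  q = 1: r = 8, s = 0 − 1·1 = -1, t = 1 − 1·(-3) = 4  (check: 572·(-1) + 145·4 = 8)
  q = 17: r = 1, s = 1 − 17·(-1) = 18, t = -3 − 17·4 = -71  (check: 572·18 + 145·(-71) = 1)
The row with r = 1 (the gcd) gives the Bezout coefficients s = 18, t = -71.
Result: 572 · (18) + 145 · (-71) = 1.

gcd(572, 145) = 1; s = 18, t = -71 (check: 572·18 + 145·(-71) = 1).


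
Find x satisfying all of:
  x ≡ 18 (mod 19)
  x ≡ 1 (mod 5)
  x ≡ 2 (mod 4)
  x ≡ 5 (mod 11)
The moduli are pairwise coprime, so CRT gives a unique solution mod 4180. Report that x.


Product of moduli M = 19 · 5 · 4 · 11 = 4180.
Merge one congruence at a time:
  Start: x ≡ 18 (mod 19).
  Combine with x ≡ 1 (mod 5); new modulus lcm = 95.
    Write x = 18 + 19·t and substitute into x ≡ 1 (mod 5): 19·t ≡ 1 − 18 = -17 (mod 5).
    Reduce coefficients mod 5: 4·t ≡ 3 (mod 5).
    The inverse of 4 mod 5 is 4 (since 4·4 = 16 = 3·5 + 1), so t ≡ 4·3 = 12 ≡ 2 (mod 5).
    Then x = 18 + 19·2 = 56, valid modulo lcm(19, 5) = 95: x ≡ 56 (mod 95).
  Combine with x ≡ 2 (mod 4); new modulus lcm = 380.
    Write x = 56 + 95·t and substitute into x ≡ 2 (mod 4): 95·t ≡ 2 − 56 = -54 (mod 4).
    Reduce coefficients mod 4: 3·t ≡ 2 (mod 4).
    The inverse of 3 mod 4 is 3 (since 3·3 = 9 = 2·4 + 1), so t ≡ 3·2 = 6 ≡ 2 (mod 4).
    Then x = 56 + 95·2 = 246, valid modulo lcm(95, 4) = 380: x ≡ 246 (mod 380).
  Combine with x ≡ 5 (mod 11); new modulus lcm = 4180.
    Write x = 246 + 380·t and substitute into x ≡ 5 (mod 11): 380·t ≡ 5 − 246 = -241 (mod 11).
    Reduce coefficients mod 11: 6·t ≡ 1 (mod 11).
    The inverse of 6 mod 11 is 2 (since 6·2 = 12 = 1·11 + 1), so t ≡ 2·1 = 2 ≡ 2 (mod 11).
    Then x = 246 + 380·2 = 1006, valid modulo lcm(380, 11) = 4180: x ≡ 1006 (mod 4180).
Verify against each original: 1006 mod 19 = 18, 1006 mod 5 = 1, 1006 mod 4 = 2, 1006 mod 11 = 5.

x ≡ 1006 (mod 4180).


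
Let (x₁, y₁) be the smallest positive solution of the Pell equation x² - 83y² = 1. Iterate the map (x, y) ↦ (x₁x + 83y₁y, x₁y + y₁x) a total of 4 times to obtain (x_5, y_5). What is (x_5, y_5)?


Step 1: Find the fundamental solution (x₁, y₁) of x² - 83y² = 1.
  Expand √83 as a continued fraction. a₀ = ⌊√83⌋ = 9; iterate m_{k+1} = d_k·a_k − m_k, d_{k+1} = (83 − m_{k+1}²)/d_k, a_{k+1} = ⌊(a₀ + m_{k+1})/d_{k+1}⌋ (starting m₀ = 0, d₀ = 1), with convergents p_k = a_k·p_{k-1} + p_{k-2}, q_k = a_k·q_{k-1} + q_{k-2} (p₋₁ = 1, q₋₁ = 0):
  k = 0: a₀ = 9; p₀/q₀ = 9/1; p₀² − 83·q₀² = 81 − 83 = -2.
  k = 1: m = 9, d = 2, a = ⌊(9 + 9)/2⌋ = 9; p/q = (9·9 + 1)/(9·1 + 0) = 82/9; p² − 83·q² = 6724 − 6723 = 1.
  The first convergent with p² − 83·q² = 1 gives the fundamental solution (x₁, y₁) = (82, 9).
Step 2: Apply the recurrence (x_{n+1}, y_{n+1}) = (x₁x_n + 83y₁y_n, x₁y_n + y₁x_n) repeatedly.
  From (x_1, y_1) = (82, 9): x_2 = 82·82 + 83·9·9 = 13447; y_2 = 82·9 + 9·82 = 1476.
  From (x_2, y_2) = (13447, 1476): x_3 = 82·13447 + 83·9·1476 = 2205226; y_3 = 82·1476 + 9·13447 = 242055.
  From (x_3, y_3) = (2205226, 242055): x_4 = 82·2205226 + 83·9·242055 = 361643617; y_4 = 82·242055 + 9·2205226 = 39695544.
  From (x_4, y_4) = (361643617, 39695544): x_5 = 82·361643617 + 83·9·39695544 = 59307347962; y_5 = 82·39695544 + 9·361643617 = 6509827161.
Step 3: Verify x_5² - 83·y_5² = 3517361522285745553444 - 3517361522285745553443 = 1 (should be 1). ✓

(x_1, y_1) = (82, 9); (x_5, y_5) = (59307347962, 6509827161).


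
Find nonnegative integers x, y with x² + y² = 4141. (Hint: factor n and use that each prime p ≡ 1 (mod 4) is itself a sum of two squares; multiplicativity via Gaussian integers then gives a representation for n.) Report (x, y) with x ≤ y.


Step 1: Factor n = 4141 = 41 · 101.
Step 2: Check the mod-4 condition on each prime factor: 41 ≡ 1 (mod 4), exponent 1; 101 ≡ 1 (mod 4), exponent 1.
All primes ≡ 3 (mod 4) appear to even exponent (or don't appear), so by the two-squares theorem n IS expressible as a sum of two squares.
Step 3: Build a representation. Here n = 41 · 101 is a product of primes ≡ 1 (mod 4). Each prime p ≡ 1 (mod 4) is itself a sum of two squares; find a² by testing p − a² for a perfect square:
  41: 41 − 1² = 40, 41 − 2² = 37, 41 − 3² = 32, 41 − 4² = 25 = 5² ⇒ 41 = 4² + 5².
  101: 101 − 1² = 100 = 10² ⇒ 101 = 1² + 10².
  Combine using the Brahmagupta–Fibonacci identity (a² + b²)(c² + d²) = (ac − bd)² + (ad + bc)² = (ac + bd)² + (ad − bc)²:
  41 · 101 = 4141: from (4² + 5²)(1² + 10²), take (4·1 − 5·10, 4·10 + 5·1) = (4 − 50, 40 + 5) = (-46, 45); dropping signs (only squares matter) gives (46, 45); check 46² + 45² = 2116 + 2025 = 4141 ✓.
Step 4: Order so x ≤ y and verify: 45² + 46² = 2025 + 2116 = 4141 = n. ✓

n = 4141 = 45² + 46² (one valid representation with x ≤ y).


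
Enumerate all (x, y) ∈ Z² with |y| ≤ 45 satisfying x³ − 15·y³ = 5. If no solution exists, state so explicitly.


The equation is x³ - 15y³ = 5. For fixed y, x³ = 15·y³ + 5, so a solution requires the RHS to be a perfect cube.
Strategy: iterate y from -45 to 45, compute RHS = 15·y³ + 5, and check whether it is a (positive or negative) perfect cube.
Check small values of y:
  y = 0: RHS = 5 is not a perfect cube.
  y = 1: RHS = 20 is not a perfect cube.
  y = -1: RHS = -10 is not a perfect cube.
  y = 2: RHS = 125 = (5)³ ⇒ x = 5 works.
  y = -2: RHS = -115 is not a perfect cube.
  y = 3: RHS = 410 is not a perfect cube.
  y = -3: RHS = -400 is not a perfect cube.
Continuing the search up to |y| = 45 finds no further solutions beyond those listed.
Collected solutions: (5, 2).

Solutions (with |y| ≤ 45): (5, 2).


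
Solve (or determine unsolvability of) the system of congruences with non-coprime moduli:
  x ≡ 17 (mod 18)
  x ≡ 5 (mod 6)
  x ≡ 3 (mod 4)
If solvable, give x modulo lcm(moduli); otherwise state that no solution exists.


Moduli 18, 6, 4 are not pairwise coprime, so CRT works modulo lcm(m_i) when all pairwise compatibility conditions hold.
Pairwise compatibility: gcd(m_i, m_j) must divide a_i - a_j for every pair.
Merge one congruence at a time:
  Start: x ≡ 17 (mod 18).
  Combine with x ≡ 5 (mod 6): gcd(18, 6) = 6; 5 - 17 = -12, which IS divisible by 6, so compatible.
    Write x = 17 + 18·t and substitute into x ≡ 5 (mod 6): 18·t ≡ 5 − 17 = -12 (mod 6).
    Divide the congruence (and modulus) by g = 6: 3·t ≡ -2 (mod 1).
    Modulo 1 every t works; take t = 0.
    Then x = 17 + 18·0 = 17, valid modulo lcm(18, 6) = 18: x ≡ 17 (mod 18).
  Combine with x ≡ 3 (mod 4): gcd(18, 4) = 2; 3 - 17 = -14, which IS divisible by 2, so compatible.
    Write x = 17 + 18·t and substitute into x ≡ 3 (mod 4): 18·t ≡ 3 − 17 = -14 (mod 4).
    Divide the congruence (and modulus) by g = 2: 9·t ≡ -7 (mod 2).
    Reduce coefficients mod 2: 1·t ≡ 1 (mod 2).
    So t ≡ 1 (mod 2).
    Then x = 17 + 18·1 = 35, valid modulo lcm(18, 4) = 36: x ≡ 35 (mod 36).
Verify: 35 mod 18 = 17, 35 mod 6 = 5, 35 mod 4 = 3.

x ≡ 35 (mod 36).


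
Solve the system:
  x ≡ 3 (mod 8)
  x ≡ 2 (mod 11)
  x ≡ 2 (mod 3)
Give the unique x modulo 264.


Moduli 8, 11, 3 are pairwise coprime; by CRT there is a unique solution modulo M = 8 · 11 · 3 = 264.
Solve pairwise, accumulating the modulus:
  Start with x ≡ 3 (mod 8).
  Combine with x ≡ 2 (mod 11): since gcd(8, 11) = 1, we get a unique residue mod 88.
    Write x = 3 + 8·t and substitute into x ≡ 2 (mod 11): 8·t ≡ 2 − 3 = -1 (mod 11).
    Reduce coefficients mod 11: 8·t ≡ 10 (mod 11).
    The inverse of 8 mod 11 is 7 (since 8·7 = 56 = 5·11 + 1), so t ≡ 7·10 = 70 ≡ 4 (mod 11).
    Then x = 3 + 8·4 = 35, valid modulo lcm(8, 11) = 88: x ≡ 35 (mod 88).
  Combine with x ≡ 2 (mod 3): since gcd(88, 3) = 1, we get a unique residue mod 264.
    Write x = 35 + 88·t and substitute into x ≡ 2 (mod 3): 88·t ≡ 2 − 35 = -33 (mod 3).
    Reduce coefficients mod 3: 1·t ≡ 0 (mod 3).
    So t ≡ 0 (mod 3).
    Then x = 35 + 88·0 = 35, valid modulo lcm(88, 3) = 264: x ≡ 35 (mod 264).
Verify: 35 mod 8 = 3 ✓, 35 mod 11 = 2 ✓, 35 mod 3 = 2 ✓.

x ≡ 35 (mod 264).


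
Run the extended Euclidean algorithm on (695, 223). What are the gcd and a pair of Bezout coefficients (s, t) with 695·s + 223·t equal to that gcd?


Euclidean algorithm on (695, 223) — divide until remainder is 0:
  695 = 3 · 223 + 26
  223 = 8 · 26 + 15
  26 = 1 · 15 + 11
  15 = 1 · 11 + 4
  11 = 2 · 4 + 3
  4 = 1 · 3 + 1
  3 = 3 · 1 + 0
gcd(695, 223) = 1.
Track Bezout coefficients alongside the remainders: start with r₀ = 695 = a·1 + b·0 (s = 1, t = 0) and r₁ = 223 = a·0 + b·1 (s = 0, t = 1); each new remainder r_{k+1} = r_{k-1} − q_k·r_k inherits s_{k+1} = s_{k-1} − q_k·s_k, t_{k+1} = t_{k-1} − q_k·t_k, so r_k = a·s_k + b·t_k at every step:
  q = 3: r = 26, s = 1 − 3·0 = 1, t = 0 − 3·1 = -3  (check: 695·1 + 223·(-3) = 26)
  q = 8: r = 15, s = 0 − 8·1 = -8, t = 1 − 8·(-3) = 25  (check: 695·(-8) + 223·25 = 15)
  q = 1: r = 11, s = 1 − 1·(-8) = 9, t = -3 − 1·25 = -28  (check: 695·9 + 223·(-28) = 11)
  q = 1: r = 4, s = -8 − 1·9 = -17, t = 25 − 1·(-28) = 53  (check: 695·(-17) + 223·53 = 4)
  q = 2: r = 3, s = 9 − 2·(-17) = 43, t = -28 − 2·53 = -134  (check: 695·43 + 223·(-134) = 3)
  q = 1: r = 1, s = -17 − 1·43 = -60, t = 53 − 1·(-134) = 187  (check: 695·(-60) + 223·187 = 1)
The row with r = 1 (the gcd) gives the Bezout coefficients s = -60, t = 187.
Result: 695 · (-60) + 223 · (187) = 1.

gcd(695, 223) = 1; s = -60, t = 187 (check: 695·(-60) + 223·187 = 1).


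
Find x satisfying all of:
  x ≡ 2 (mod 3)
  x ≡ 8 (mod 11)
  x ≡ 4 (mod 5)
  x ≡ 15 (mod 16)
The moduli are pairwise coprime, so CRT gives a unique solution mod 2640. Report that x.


Product of moduli M = 3 · 11 · 5 · 16 = 2640.
Merge one congruence at a time:
  Start: x ≡ 2 (mod 3).
  Combine with x ≡ 8 (mod 11); new modulus lcm = 33.
    Write x = 2 + 3·t and substitute into x ≡ 8 (mod 11): 3·t ≡ 8 − 2 = 6 (mod 11).
    The inverse of 3 mod 11 is 4 (since 3·4 = 12 = 1·11 + 1), so t ≡ 4·6 = 24 ≡ 2 (mod 11).
    Then x = 2 + 3·2 = 8, valid modulo lcm(3, 11) = 33: x ≡ 8 (mod 33).
  Combine with x ≡ 4 (mod 5); new modulus lcm = 165.
    Write x = 8 + 33·t and substitute into x ≡ 4 (mod 5): 33·t ≡ 4 − 8 = -4 (mod 5).
    Reduce coefficients mod 5: 3·t ≡ 1 (mod 5).
    The inverse of 3 mod 5 is 2 (since 3·2 = 6 = 1·5 + 1), so t ≡ 2·1 = 2 ≡ 2 (mod 5).
    Then x = 8 + 33·2 = 74, valid modulo lcm(33, 5) = 165: x ≡ 74 (mod 165).
  Combine with x ≡ 15 (mod 16); new modulus lcm = 2640.
    Write x = 74 + 165·t and substitute into x ≡ 15 (mod 16): 165·t ≡ 15 − 74 = -59 (mod 16).
    Reduce coefficients mod 16: 5·t ≡ 5 (mod 16).
    The inverse of 5 mod 16 is 13 (since 5·13 = 65 = 4·16 + 1), so t ≡ 13·5 = 65 ≡ 1 (mod 16).
    Then x = 74 + 165·1 = 239, valid modulo lcm(165, 16) = 2640: x ≡ 239 (mod 2640).
Verify against each original: 239 mod 3 = 2, 239 mod 11 = 8, 239 mod 5 = 4, 239 mod 16 = 15.

x ≡ 239 (mod 2640).


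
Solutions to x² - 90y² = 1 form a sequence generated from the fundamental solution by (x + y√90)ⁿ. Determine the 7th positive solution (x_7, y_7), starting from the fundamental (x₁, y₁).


Step 1: Find the fundamental solution (x₁, y₁) of x² - 90y² = 1.
  Expand √90 as a continued fraction. a₀ = ⌊√90⌋ = 9; iterate m_{k+1} = d_k·a_k − m_k, d_{k+1} = (90 − m_{k+1}²)/d_k, a_{k+1} = ⌊(a₀ + m_{k+1})/d_{k+1}⌋ (starting m₀ = 0, d₀ = 1), with convergents p_k = a_k·p_{k-1} + p_{k-2}, q_k = a_k·q_{k-1} + q_{k-2} (p₋₁ = 1, q₋₁ = 0):
  k = 0: a₀ = 9; p₀/q₀ = 9/1; p₀² − 90·q₀² = 81 − 90 = -9.
  k = 1: m = 9, d = 9, a = ⌊(9 + 9)/9⌋ = 2; p/q = (2·9 + 1)/(2·1 + 0) = 19/2; p² − 90·q² = 361 − 360 = 1.
  The first convergent with p² − 90·q² = 1 gives the fundamental solution (x₁, y₁) = (19, 2).
Step 2: Apply the recurrence (x_{n+1}, y_{n+1}) = (x₁x_n + 90y₁y_n, x₁y_n + y₁x_n) repeatedly.
  From (x_1, y_1) = (19, 2): x_2 = 19·19 + 90·2·2 = 721; y_2 = 19·2 + 2·19 = 76.
  From (x_2, y_2) = (721, 76): x_3 = 19·721 + 90·2·76 = 27379; y_3 = 19·76 + 2·721 = 2886.
  From (x_3, y_3) = (27379, 2886): x_4 = 19·27379 + 90·2·2886 = 1039681; y_4 = 19·2886 + 2·27379 = 109592.
  From (x_4, y_4) = (1039681, 109592): x_5 = 19·1039681 + 90·2·109592 = 39480499; y_5 = 19·109592 + 2·1039681 = 4161610.
  From (x_5, y_5) = (39480499, 4161610): x_6 = 19·39480499 + 90·2·4161610 = 1499219281; y_6 = 19·4161610 + 2·39480499 = 158031588.
  From (x_6, y_6) = (1499219281, 158031588): x_7 = 19·1499219281 + 90·2·158031588 = 56930852179; y_7 = 19·158031588 + 2·1499219281 = 6001038734.
Step 3: Verify x_7² - 90·y_7² = 3241121929827149048041 - 3241121929827149048040 = 1 (should be 1). ✓

(x_1, y_1) = (19, 2); (x_7, y_7) = (56930852179, 6001038734).


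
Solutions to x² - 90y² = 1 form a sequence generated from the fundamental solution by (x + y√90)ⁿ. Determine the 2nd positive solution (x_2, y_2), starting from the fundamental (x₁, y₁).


Step 1: Find the fundamental solution (x₁, y₁) of x² - 90y² = 1.
  Expand √90 as a continued fraction. a₀ = ⌊√90⌋ = 9; iterate m_{k+1} = d_k·a_k − m_k, d_{k+1} = (90 − m_{k+1}²)/d_k, a_{k+1} = ⌊(a₀ + m_{k+1})/d_{k+1}⌋ (starting m₀ = 0, d₀ = 1), with convergents p_k = a_k·p_{k-1} + p_{k-2}, q_k = a_k·q_{k-1} + q_{k-2} (p₋₁ = 1, q₋₁ = 0):
  k = 0: a₀ = 9; p₀/q₀ = 9/1; p₀² − 90·q₀² = 81 − 90 = -9.
  k = 1: m = 9, d = 9, a = ⌊(9 + 9)/9⌋ = 2; p/q = (2·9 + 1)/(2·1 + 0) = 19/2; p² − 90·q² = 361 − 360 = 1.
  The first convergent with p² − 90·q² = 1 gives the fundamental solution (x₁, y₁) = (19, 2).
Step 2: Apply the recurrence (x_{n+1}, y_{n+1}) = (x₁x_n + 90y₁y_n, x₁y_n + y₁x_n) repeatedly.
  From (x_1, y_1) = (19, 2): x_2 = 19·19 + 90·2·2 = 721; y_2 = 19·2 + 2·19 = 76.
Step 3: Verify x_2² - 90·y_2² = 519841 - 519840 = 1 (should be 1). ✓

(x_1, y_1) = (19, 2); (x_2, y_2) = (721, 76).


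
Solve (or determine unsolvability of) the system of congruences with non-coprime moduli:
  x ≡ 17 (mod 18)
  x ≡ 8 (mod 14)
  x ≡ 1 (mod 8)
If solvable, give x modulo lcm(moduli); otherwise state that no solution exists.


Moduli 18, 14, 8 are not pairwise coprime, so CRT works modulo lcm(m_i) when all pairwise compatibility conditions hold.
Pairwise compatibility: gcd(m_i, m_j) must divide a_i - a_j for every pair.
Merge one congruence at a time:
  Start: x ≡ 17 (mod 18).
  Combine with x ≡ 8 (mod 14): gcd(18, 14) = 2, and 8 - 17 = -9 is NOT divisible by 2.
    ⇒ system is inconsistent (no integer solution).

No solution (the system is inconsistent).


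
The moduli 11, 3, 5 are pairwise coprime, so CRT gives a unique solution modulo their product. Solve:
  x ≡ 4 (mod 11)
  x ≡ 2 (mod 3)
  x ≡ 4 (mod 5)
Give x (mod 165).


Moduli 11, 3, 5 are pairwise coprime; by CRT there is a unique solution modulo M = 11 · 3 · 5 = 165.
Solve pairwise, accumulating the modulus:
  Start with x ≡ 4 (mod 11).
  Combine with x ≡ 2 (mod 3): since gcd(11, 3) = 1, we get a unique residue mod 33.
    Write x = 4 + 11·t and substitute into x ≡ 2 (mod 3): 11·t ≡ 2 − 4 = -2 (mod 3).
    Reduce coefficients mod 3: 2·t ≡ 1 (mod 3).
    The inverse of 2 mod 3 is 2 (since 2·2 = 4 = 1·3 + 1), so t ≡ 2·1 = 2 ≡ 2 (mod 3).
    Then x = 4 + 11·2 = 26, valid modulo lcm(11, 3) = 33: x ≡ 26 (mod 33).
  Combine with x ≡ 4 (mod 5): since gcd(33, 5) = 1, we get a unique residue mod 165.
    Write x = 26 + 33·t and substitute into x ≡ 4 (mod 5): 33·t ≡ 4 − 26 = -22 (mod 5).
    Reduce coefficients mod 5: 3·t ≡ 3 (mod 5).
    The inverse of 3 mod 5 is 2 (since 3·2 = 6 = 1·5 + 1), so t ≡ 2·3 = 6 ≡ 1 (mod 5).
    Then x = 26 + 33·1 = 59, valid modulo lcm(33, 5) = 165: x ≡ 59 (mod 165).
Verify: 59 mod 11 = 4 ✓, 59 mod 3 = 2 ✓, 59 mod 5 = 4 ✓.

x ≡ 59 (mod 165).


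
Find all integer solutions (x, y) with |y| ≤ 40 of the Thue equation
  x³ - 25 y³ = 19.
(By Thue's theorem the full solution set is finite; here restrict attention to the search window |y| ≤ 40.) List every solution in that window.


The equation is x³ - 25y³ = 19. For fixed y, x³ = 25·y³ + 19, so a solution requires the RHS to be a perfect cube.
Strategy: iterate y from -40 to 40, compute RHS = 25·y³ + 19, and check whether it is a (positive or negative) perfect cube.
Check small values of y:
  y = 0: RHS = 19 is not a perfect cube.
  y = 1: RHS = 44 is not a perfect cube.
  y = -1: RHS = -6 is not a perfect cube.
  y = 2: RHS = 219 is not a perfect cube.
  y = -2: RHS = -181 is not a perfect cube.
  y = 3: RHS = 694 is not a perfect cube.
  y = -3: RHS = -656 is not a perfect cube.
Continuing the search up to |y| = 40 finds no solutions either.
No (x, y) in the scanned range satisfies the equation.

No integer solutions with |y| ≤ 40.


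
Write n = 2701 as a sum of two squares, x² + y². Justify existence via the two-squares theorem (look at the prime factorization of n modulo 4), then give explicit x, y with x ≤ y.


Step 1: Factor n = 2701 = 37 · 73.
Step 2: Check the mod-4 condition on each prime factor: 37 ≡ 1 (mod 4), exponent 1; 73 ≡ 1 (mod 4), exponent 1.
All primes ≡ 3 (mod 4) appear to even exponent (or don't appear), so by the two-squares theorem n IS expressible as a sum of two squares.
Step 3: Build a representation. Here n = 37 · 73 is a product of primes ≡ 1 (mod 4). Each prime p ≡ 1 (mod 4) is itself a sum of two squares; find a² by testing p − a² for a perfect square:
  37: 37 − 1² = 36 = 6² ⇒ 37 = 1² + 6².
  73: 73 − 1² = 72, 73 − 2² = 69, 73 − 3² = 64 = 8² ⇒ 73 = 3² + 8².
  Combine using the Brahmagupta–Fibonacci identity (a² + b²)(c² + d²) = (ac − bd)² + (ad + bc)² = (ac + bd)² + (ad − bc)²:
  37 · 73 = 2701: from (1² + 6²)(3² + 8²), take (1·3 − 6·8, 1·8 + 6·3) = (3 − 48, 8 + 18) = (-45, 26); dropping signs (only squares matter) gives (45, 26); check 45² + 26² = 2025 + 676 = 2701 ✓.
Step 4: Order so x ≤ y and verify: 26² + 45² = 676 + 2025 = 2701 = n. ✓

n = 2701 = 26² + 45² (one valid representation with x ≤ y).


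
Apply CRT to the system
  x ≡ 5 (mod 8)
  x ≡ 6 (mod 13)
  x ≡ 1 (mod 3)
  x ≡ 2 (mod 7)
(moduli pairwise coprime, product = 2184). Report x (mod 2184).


Product of moduli M = 8 · 13 · 3 · 7 = 2184.
Merge one congruence at a time:
  Start: x ≡ 5 (mod 8).
  Combine with x ≡ 6 (mod 13); new modulus lcm = 104.
    Write x = 5 + 8·t and substitute into x ≡ 6 (mod 13): 8·t ≡ 6 − 5 = 1 (mod 13).
    The inverse of 8 mod 13 is 5 (since 8·5 = 40 = 3·13 + 1), so t ≡ 5·1 = 5 ≡ 5 (mod 13).
    Then x = 5 + 8·5 = 45, valid modulo lcm(8, 13) = 104: x ≡ 45 (mod 104).
  Combine with x ≡ 1 (mod 3); new modulus lcm = 312.
    Write x = 45 + 104·t and substitute into x ≡ 1 (mod 3): 104·t ≡ 1 − 45 = -44 (mod 3).
    Reduce coefficients mod 3: 2·t ≡ 1 (mod 3).
    The inverse of 2 mod 3 is 2 (since 2·2 = 4 = 1·3 + 1), so t ≡ 2·1 = 2 ≡ 2 (mod 3).
    Then x = 45 + 104·2 = 253, valid modulo lcm(104, 3) = 312: x ≡ 253 (mod 312).
  Combine with x ≡ 2 (mod 7); new modulus lcm = 2184.
    Write x = 253 + 312·t and substitute into x ≡ 2 (mod 7): 312·t ≡ 2 − 253 = -251 (mod 7).
    Reduce coefficients mod 7: 4·t ≡ 1 (mod 7).
    The inverse of 4 mod 7 is 2 (since 4·2 = 8 = 1·7 + 1), so t ≡ 2·1 = 2 ≡ 2 (mod 7).
    Then x = 253 + 312·2 = 877, valid modulo lcm(312, 7) = 2184: x ≡ 877 (mod 2184).
Verify against each original: 877 mod 8 = 5, 877 mod 13 = 6, 877 mod 3 = 1, 877 mod 7 = 2.

x ≡ 877 (mod 2184).


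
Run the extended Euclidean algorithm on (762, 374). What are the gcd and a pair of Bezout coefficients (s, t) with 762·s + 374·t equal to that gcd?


Euclidean algorithm on (762, 374) — divide until remainder is 0:
  762 = 2 · 374 + 14
  374 = 26 · 14 + 10
  14 = 1 · 10 + 4
  10 = 2 · 4 + 2
  4 = 2 · 2 + 0
gcd(762, 374) = 2.
Track Bezout coefficients alongside the remainders: start with r₀ = 762 = a·1 + b·0 (s = 1, t = 0) and r₁ = 374 = a·0 + b·1 (s = 0, t = 1); each new remainder r_{k+1} = r_{k-1} − q_k·r_k inherits s_{k+1} = s_{k-1} − q_k·s_k, t_{k+1} = t_{k-1} − q_k·t_k, so r_k = a·s_k + b·t_k at every step:
  q = 2: r = 14, s = 1 − 2·0 = 1, t = 0 − 2·1 = -2  (check: 762·1 + 374·(-2) = 14)
  q = 26: r = 10, s = 0 − 26·1 = -26, t = 1 − 26·(-2) = 53  (check: 762·(-26) + 374·53 = 10)
  q = 1: r = 4, s = 1 − 1·(-26) = 27, t = -2 − 1·53 = -55  (check: 762·27 + 374·(-55) = 4)
  q = 2: r = 2, s = -26 − 2·27 = -80, t = 53 − 2·(-55) = 163  (check: 762·(-80) + 374·163 = 2)
The row with r = 2 (the gcd) gives the Bezout coefficients s = -80, t = 163.
Result: 762 · (-80) + 374 · (163) = 2.

gcd(762, 374) = 2; s = -80, t = 163 (check: 762·(-80) + 374·163 = 2).


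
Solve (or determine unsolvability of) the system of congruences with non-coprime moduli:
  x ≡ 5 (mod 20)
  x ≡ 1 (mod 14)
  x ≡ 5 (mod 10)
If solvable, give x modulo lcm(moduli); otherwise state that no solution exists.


Moduli 20, 14, 10 are not pairwise coprime, so CRT works modulo lcm(m_i) when all pairwise compatibility conditions hold.
Pairwise compatibility: gcd(m_i, m_j) must divide a_i - a_j for every pair.
Merge one congruence at a time:
  Start: x ≡ 5 (mod 20).
  Combine with x ≡ 1 (mod 14): gcd(20, 14) = 2; 1 - 5 = -4, which IS divisible by 2, so compatible.
    Write x = 5 + 20·t and substitute into x ≡ 1 (mod 14): 20·t ≡ 1 − 5 = -4 (mod 14).
    Divide the congruence (and modulus) by g = 2: 10·t ≡ -2 (mod 7).
    Reduce coefficients mod 7: 3·t ≡ 5 (mod 7).
    The inverse of 3 mod 7 is 5 (since 3·5 = 15 = 2·7 + 1), so t ≡ 5·5 = 25 ≡ 4 (mod 7).
    Then x = 5 + 20·4 = 85, valid modulo lcm(20, 14) = 140: x ≡ 85 (mod 140).
  Combine with x ≡ 5 (mod 10): gcd(140, 10) = 10; 5 - 85 = -80, which IS divisible by 10, so compatible.
    Write x = 85 + 140·t and substitute into x ≡ 5 (mod 10): 140·t ≡ 5 − 85 = -80 (mod 10).
    Divide the congruence (and modulus) by g = 10: 14·t ≡ -8 (mod 1).
    Modulo 1 every t works; take t = 0.
    Then x = 85 + 140·0 = 85, valid modulo lcm(140, 10) = 140: x ≡ 85 (mod 140).
Verify: 85 mod 20 = 5, 85 mod 14 = 1, 85 mod 10 = 5.

x ≡ 85 (mod 140).


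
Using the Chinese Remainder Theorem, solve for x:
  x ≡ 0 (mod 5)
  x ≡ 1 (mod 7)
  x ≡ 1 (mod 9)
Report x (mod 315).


Moduli 5, 7, 9 are pairwise coprime; by CRT there is a unique solution modulo M = 5 · 7 · 9 = 315.
Solve pairwise, accumulating the modulus:
  Start with x ≡ 0 (mod 5).
  Combine with x ≡ 1 (mod 7): since gcd(5, 7) = 1, we get a unique residue mod 35.
    Write x = 0 + 5·t and substitute into x ≡ 1 (mod 7): 5·t ≡ 1 − 0 = 1 (mod 7).
    The inverse of 5 mod 7 is 3 (since 5·3 = 15 = 2·7 + 1), so t ≡ 3·1 = 3 ≡ 3 (mod 7).
    Then x = 0 + 5·3 = 15, valid modulo lcm(5, 7) = 35: x ≡ 15 (mod 35).
  Combine with x ≡ 1 (mod 9): since gcd(35, 9) = 1, we get a unique residue mod 315.
    Write x = 15 + 35·t and substitute into x ≡ 1 (mod 9): 35·t ≡ 1 − 15 = -14 (mod 9).
    Reduce coefficients mod 9: 8·t ≡ 4 (mod 9).
    The inverse of 8 mod 9 is 8 (since 8·8 = 64 = 7·9 + 1), so t ≡ 8·4 = 32 ≡ 5 (mod 9).
    Then x = 15 + 35·5 = 190, valid modulo lcm(35, 9) = 315: x ≡ 190 (mod 315).
Verify: 190 mod 5 = 0 ✓, 190 mod 7 = 1 ✓, 190 mod 9 = 1 ✓.

x ≡ 190 (mod 315).


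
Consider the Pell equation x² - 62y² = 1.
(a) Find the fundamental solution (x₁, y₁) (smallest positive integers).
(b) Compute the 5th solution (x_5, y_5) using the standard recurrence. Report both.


Step 1: Find the fundamental solution (x₁, y₁) of x² - 62y² = 1.
  Expand √62 as a continued fraction. a₀ = ⌊√62⌋ = 7; iterate m_{k+1} = d_k·a_k − m_k, d_{k+1} = (62 − m_{k+1}²)/d_k, a_{k+1} = ⌊(a₀ + m_{k+1})/d_{k+1}⌋ (starting m₀ = 0, d₀ = 1), with convergents p_k = a_k·p_{k-1} + p_{k-2}, q_k = a_k·q_{k-1} + q_{k-2} (p₋₁ = 1, q₋₁ = 0):
  k = 0: a₀ = 7; p₀/q₀ = 7/1; p₀² − 62·q₀² = 49 − 62 = -13.
  k = 1: m = 7, d = 13, a = ⌊(7 + 7)/13⌋ = 1; p/q = (1·7 + 1)/(1·1 + 0) = 8/1; p² − 62·q² = 64 − 62 = 2.
  k = 2: m = 6, d = 2, a = ⌊(7 + 6)/2⌋ = 6; p/q = (6·8 + 7)/(6·1 + 1) = 55/7; p² − 62·q² = 3025 − 3038 = -13.
  k = 3: m = 6, d = 13, a = ⌊(7 + 6)/13⌋ = 1; p/q = (1·55 + 8)/(1·7 + 1) = 63/8; p² − 62·q² = 3969 − 3968 = 1.
  The first convergent with p² − 62·q² = 1 gives the fundamental solution (x₁, y₁) = (63, 8).
Step 2: Apply the recurrence (x_{n+1}, y_{n+1}) = (x₁x_n + 62y₁y_n, x₁y_n + y₁x_n) repeatedly.
  From (x_1, y_1) = (63, 8): x_2 = 63·63 + 62·8·8 = 7937; y_2 = 63·8 + 8·63 = 1008.
  From (x_2, y_2) = (7937, 1008): x_3 = 63·7937 + 62·8·1008 = 999999; y_3 = 63·1008 + 8·7937 = 127000.
  From (x_3, y_3) = (999999, 127000): x_4 = 63·999999 + 62·8·127000 = 125991937; y_4 = 63·127000 + 8·999999 = 16000992.
  From (x_4, y_4) = (125991937, 16000992): x_5 = 63·125991937 + 62·8·16000992 = 15873984063; y_5 = 63·16000992 + 8·125991937 = 2015997992.
Step 3: Verify x_5² - 62·y_5² = 251983370032377987969 - 251983370032377987968 = 1 (should be 1). ✓

(x_1, y_1) = (63, 8); (x_5, y_5) = (15873984063, 2015997992).


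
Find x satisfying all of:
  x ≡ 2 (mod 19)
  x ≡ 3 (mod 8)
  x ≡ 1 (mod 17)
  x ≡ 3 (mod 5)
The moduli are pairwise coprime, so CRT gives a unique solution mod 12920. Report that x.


Product of moduli M = 19 · 8 · 17 · 5 = 12920.
Merge one congruence at a time:
  Start: x ≡ 2 (mod 19).
  Combine with x ≡ 3 (mod 8); new modulus lcm = 152.
    Write x = 2 + 19·t and substitute into x ≡ 3 (mod 8): 19·t ≡ 3 − 2 = 1 (mod 8).
    Reduce coefficients mod 8: 3·t ≡ 1 (mod 8).
    The inverse of 3 mod 8 is 3 (since 3·3 = 9 = 1·8 + 1), so t ≡ 3·1 = 3 ≡ 3 (mod 8).
    Then x = 2 + 19·3 = 59, valid modulo lcm(19, 8) = 152: x ≡ 59 (mod 152).
  Combine with x ≡ 1 (mod 17); new modulus lcm = 2584.
    Write x = 59 + 152·t and substitute into x ≡ 1 (mod 17): 152·t ≡ 1 − 59 = -58 (mod 17).
    Reduce coefficients mod 17: 16·t ≡ 10 (mod 17).
    The inverse of 16 mod 17 is 16 (since 16·16 = 256 = 15·17 + 1), so t ≡ 16·10 = 160 ≡ 7 (mod 17).
    Then x = 59 + 152·7 = 1123, valid modulo lcm(152, 17) = 2584: x ≡ 1123 (mod 2584).
  Combine with x ≡ 3 (mod 5); new modulus lcm = 12920.
    Write x = 1123 + 2584·t and substitute into x ≡ 3 (mod 5): 2584·t ≡ 3 − 1123 = -1120 (mod 5).
    Reduce coefficients mod 5: 4·t ≡ 0 (mod 5).
    The inverse of 4 mod 5 is 4 (since 4·4 = 16 = 3·5 + 1), so t ≡ 4·0 = 0 ≡ 0 (mod 5).
    Then x = 1123 + 2584·0 = 1123, valid modulo lcm(2584, 5) = 12920: x ≡ 1123 (mod 12920).
Verify against each original: 1123 mod 19 = 2, 1123 mod 8 = 3, 1123 mod 17 = 1, 1123 mod 5 = 3.

x ≡ 1123 (mod 12920).


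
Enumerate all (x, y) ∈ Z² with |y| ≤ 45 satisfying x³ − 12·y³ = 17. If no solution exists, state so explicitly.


The equation is x³ - 12y³ = 17. For fixed y, x³ = 12·y³ + 17, so a solution requires the RHS to be a perfect cube.
Strategy: iterate y from -45 to 45, compute RHS = 12·y³ + 17, and check whether it is a (positive or negative) perfect cube.
Check small values of y:
  y = 0: RHS = 17 is not a perfect cube.
  y = 1: RHS = 29 is not a perfect cube.
  y = -1: RHS = 5 is not a perfect cube.
  y = 2: RHS = 113 is not a perfect cube.
  y = -2: RHS = -79 is not a perfect cube.
  y = 3: RHS = 341 is not a perfect cube.
  y = -3: RHS = -307 is not a perfect cube.
Continuing the search up to |y| = 45 finds no solutions either.
No (x, y) in the scanned range satisfies the equation.

No integer solutions with |y| ≤ 45.


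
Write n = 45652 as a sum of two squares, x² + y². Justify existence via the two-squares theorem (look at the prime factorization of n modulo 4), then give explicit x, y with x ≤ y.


Step 1: Factor n = 45652 = 2^2 · 101 · 113.
Step 2: Check the mod-4 condition on each prime factor: 2 = 2 (special); 101 ≡ 1 (mod 4), exponent 1; 113 ≡ 1 (mod 4), exponent 1.
All primes ≡ 3 (mod 4) appear to even exponent (or don't appear), so by the two-squares theorem n IS expressible as a sum of two squares.
Step 3: Build a representation. Group n = k² · m with k = 2 and m = 101 · 113 = 11413 (a product of primes ≡ 1 (mod 4)); a representation of m scales to one of n via (k·x)² + (k·y)² = k²(x² + y²). Each prime p ≡ 1 (mod 4) is itself a sum of two squares; find a² by testing p − a² for a perfect square:
  101: 101 − 1² = 100 = 10² ⇒ 101 = 1² + 10².
  113: 113 − 1² = 112, 113 − 2² = 109, 113 − 3² = 104, 113 − 4² = 97, 113 − 5² = 88, 113 − 6² = 77, 113 − 7² = 64 = 8² ⇒ 113 = 7² + 8².
  Combine using the Brahmagupta–Fibonacci identity (a² + b²)(c² + d²) = (ac − bd)² + (ad + bc)² = (ac + bd)² + (ad − bc)²:
  101 · 113 = 11413: from (1² + 10²)(7² + 8²), take (1·7 − 10·8, 1·8 + 10·7) = (7 − 80, 8 + 70) = (-73, 78); dropping signs (only squares matter) gives (73, 78); check 73² + 78² = 5329 + 6084 = 11413 ✓.
  Scale by k = 2: (2·73, 2·78) = (146, 156).
Step 4: Order so x ≤ y and verify: 146² + 156² = 21316 + 24336 = 45652 = n. ✓

n = 45652 = 146² + 156² (one valid representation with x ≤ y).


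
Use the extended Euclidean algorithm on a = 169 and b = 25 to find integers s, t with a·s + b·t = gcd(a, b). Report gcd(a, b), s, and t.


Euclidean algorithm on (169, 25) — divide until remainder is 0:
  169 = 6 · 25 + 19
  25 = 1 · 19 + 6
  19 = 3 · 6 + 1
  6 = 6 · 1 + 0
gcd(169, 25) = 1.
Track Bezout coefficients alongside the remainders: start with r₀ = 169 = a·1 + b·0 (s = 1, t = 0) and r₁ = 25 = a·0 + b·1 (s = 0, t = 1); each new remainder r_{k+1} = r_{k-1} − q_k·r_k inherits s_{k+1} = s_{k-1} − q_k·s_k, t_{k+1} = t_{k-1} − q_k·t_k, so r_k = a·s_k + b·t_k at every step:
  q = 6: r = 19, s = 1 − 6·0 = 1, t = 0 − 6·1 = -6  (check: 169·1 + 25·(-6) = 19)
  q = 1: r = 6, s = 0 − 1·1 = -1, t = 1 − 1·(-6) = 7  (check: 169·(-1) + 25·7 = 6)
  q = 3: r = 1, s = 1 − 3·(-1) = 4, t = -6 − 3·7 = -27  (check: 169·4 + 25·(-27) = 1)
The row with r = 1 (the gcd) gives the Bezout coefficients s = 4, t = -27.
Result: 169 · (4) + 25 · (-27) = 1.

gcd(169, 25) = 1; s = 4, t = -27 (check: 169·4 + 25·(-27) = 1).


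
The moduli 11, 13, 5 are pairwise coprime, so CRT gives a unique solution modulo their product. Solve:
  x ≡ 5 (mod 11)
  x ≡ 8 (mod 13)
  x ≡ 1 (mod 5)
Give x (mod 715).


Moduli 11, 13, 5 are pairwise coprime; by CRT there is a unique solution modulo M = 11 · 13 · 5 = 715.
Solve pairwise, accumulating the modulus:
  Start with x ≡ 5 (mod 11).
  Combine with x ≡ 8 (mod 13): since gcd(11, 13) = 1, we get a unique residue mod 143.
    Write x = 5 + 11·t and substitute into x ≡ 8 (mod 13): 11·t ≡ 8 − 5 = 3 (mod 13).
    The inverse of 11 mod 13 is 6 (since 11·6 = 66 = 5·13 + 1), so t ≡ 6·3 = 18 ≡ 5 (mod 13).
    Then x = 5 + 11·5 = 60, valid modulo lcm(11, 13) = 143: x ≡ 60 (mod 143).
  Combine with x ≡ 1 (mod 5): since gcd(143, 5) = 1, we get a unique residue mod 715.
    Write x = 60 + 143·t and substitute into x ≡ 1 (mod 5): 143·t ≡ 1 − 60 = -59 (mod 5).
    Reduce coefficients mod 5: 3·t ≡ 1 (mod 5).
    The inverse of 3 mod 5 is 2 (since 3·2 = 6 = 1·5 + 1), so t ≡ 2·1 = 2 ≡ 2 (mod 5).
    Then x = 60 + 143·2 = 346, valid modulo lcm(143, 5) = 715: x ≡ 346 (mod 715).
Verify: 346 mod 11 = 5 ✓, 346 mod 13 = 8 ✓, 346 mod 5 = 1 ✓.

x ≡ 346 (mod 715).


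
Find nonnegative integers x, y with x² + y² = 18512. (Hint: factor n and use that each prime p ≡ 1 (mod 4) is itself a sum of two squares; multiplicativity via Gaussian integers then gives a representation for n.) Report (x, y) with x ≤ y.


Step 1: Factor n = 18512 = 2^4 · 13 · 89.
Step 2: Check the mod-4 condition on each prime factor: 2 = 2 (special); 13 ≡ 1 (mod 4), exponent 1; 89 ≡ 1 (mod 4), exponent 1.
All primes ≡ 3 (mod 4) appear to even exponent (or don't appear), so by the two-squares theorem n IS expressible as a sum of two squares.
Step 3: Build a representation. Group n = k² · m with k = 4 and m = 13 · 89 = 1157 (a product of primes ≡ 1 (mod 4)); a representation of m scales to one of n via (k·x)² + (k·y)² = k²(x² + y²). Each prime p ≡ 1 (mod 4) is itself a sum of two squares; find a² by testing p − a² for a perfect square:
  13: 13 − 1² = 12, 13 − 2² = 9 = 3² ⇒ 13 = 2² + 3².
  89: 89 − 1² = 88, 89 − 2² = 85, 89 − 3² = 80, 89 − 4² = 73, 89 − 5² = 64 = 8² ⇒ 89 = 5² + 8².
  Combine using the Brahmagupta–Fibonacci identity (a² + b²)(c² + d²) = (ac − bd)² + (ad + bc)² = (ac + bd)² + (ad − bc)²:
  13 · 89 = 1157: from (2² + 3²)(5² + 8²), take (2·5 − 3·8, 2·8 + 3·5) = (10 − 24, 16 + 15) = (-14, 31); dropping signs (only squares matter) gives (14, 31); check 14² + 31² = 196 + 961 = 1157 ✓.
  Scale by k = 4: (4·14, 4·31) = (56, 124).
Step 4: Order so x ≤ y and verify: 56² + 124² = 3136 + 15376 = 18512 = n. ✓

n = 18512 = 56² + 124² (one valid representation with x ≤ y).


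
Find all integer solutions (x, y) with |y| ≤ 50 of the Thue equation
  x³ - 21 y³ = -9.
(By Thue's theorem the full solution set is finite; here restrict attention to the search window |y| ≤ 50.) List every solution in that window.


The equation is x³ - 21y³ = -9. For fixed y, x³ = 21·y³ − 9, so a solution requires the RHS to be a perfect cube.
Strategy: iterate y from -50 to 50, compute RHS = 21·y³ − 9, and check whether it is a (positive or negative) perfect cube.
Check small values of y:
  y = 0: RHS = -9 is not a perfect cube.
  y = 1: RHS = 12 is not a perfect cube.
  y = -1: RHS = -30 is not a perfect cube.
  y = 2: RHS = 159 is not a perfect cube.
  y = -2: RHS = -177 is not a perfect cube.
  y = 3: RHS = 558 is not a perfect cube.
  y = -3: RHS = -576 is not a perfect cube.
Continuing the search up to |y| = 50 finds no solutions either.
No (x, y) in the scanned range satisfies the equation.

No integer solutions with |y| ≤ 50.


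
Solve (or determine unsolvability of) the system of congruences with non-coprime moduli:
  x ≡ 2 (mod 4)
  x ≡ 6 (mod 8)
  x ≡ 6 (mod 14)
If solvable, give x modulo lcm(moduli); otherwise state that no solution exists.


Moduli 4, 8, 14 are not pairwise coprime, so CRT works modulo lcm(m_i) when all pairwise compatibility conditions hold.
Pairwise compatibility: gcd(m_i, m_j) must divide a_i - a_j for every pair.
Merge one congruence at a time:
  Start: x ≡ 2 (mod 4).
  Combine with x ≡ 6 (mod 8): gcd(4, 8) = 4; 6 - 2 = 4, which IS divisible by 4, so compatible.
    Write x = 2 + 4·t and substitute into x ≡ 6 (mod 8): 4·t ≡ 6 − 2 = 4 (mod 8).
    Divide the congruence (and modulus) by g = 4: 1·t ≡ 1 (mod 2).
    So t ≡ 1 (mod 2).
    Then x = 2 + 4·1 = 6, valid modulo lcm(4, 8) = 8: x ≡ 6 (mod 8).
  Combine with x ≡ 6 (mod 14): gcd(8, 14) = 2; 6 - 6 = 0, which IS divisible by 2, so compatible.
    Write x = 6 + 8·t and substitute into x ≡ 6 (mod 14): 8·t ≡ 6 − 6 = 0 (mod 14).
    Divide the congruence (and modulus) by g = 2: 4·t ≡ 0 (mod 7).
    The inverse of 4 mod 7 is 2 (since 4·2 = 8 = 1·7 + 1), so t ≡ 2·0 = 0 ≡ 0 (mod 7).
    Then x = 6 + 8·0 = 6, valid modulo lcm(8, 14) = 56: x ≡ 6 (mod 56).
Verify: 6 mod 4 = 2, 6 mod 8 = 6, 6 mod 14 = 6.

x ≡ 6 (mod 56).


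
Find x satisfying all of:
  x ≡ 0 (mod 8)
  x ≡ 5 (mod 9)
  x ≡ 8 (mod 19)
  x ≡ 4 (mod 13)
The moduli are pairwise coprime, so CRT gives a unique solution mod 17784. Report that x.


Product of moduli M = 8 · 9 · 19 · 13 = 17784.
Merge one congruence at a time:
  Start: x ≡ 0 (mod 8).
  Combine with x ≡ 5 (mod 9); new modulus lcm = 72.
    Write x = 0 + 8·t and substitute into x ≡ 5 (mod 9): 8·t ≡ 5 − 0 = 5 (mod 9).
    The inverse of 8 mod 9 is 8 (since 8·8 = 64 = 7·9 + 1), so t ≡ 8·5 = 40 ≡ 4 (mod 9).
    Then x = 0 + 8·4 = 32, valid modulo lcm(8, 9) = 72: x ≡ 32 (mod 72).
  Combine with x ≡ 8 (mod 19); new modulus lcm = 1368.
    Write x = 32 + 72·t and substitute into x ≡ 8 (mod 19): 72·t ≡ 8 − 32 = -24 (mod 19).
    Reduce coefficients mod 19: 15·t ≡ 14 (mod 19).
    The inverse of 15 mod 19 is 14 (since 15·14 = 210 = 11·19 + 1), so t ≡ 14·14 = 196 ≡ 6 (mod 19).
    Then x = 32 + 72·6 = 464, valid modulo lcm(72, 19) = 1368: x ≡ 464 (mod 1368).
  Combine with x ≡ 4 (mod 13); new modulus lcm = 17784.
    Write x = 464 + 1368·t and substitute into x ≡ 4 (mod 13): 1368·t ≡ 4 − 464 = -460 (mod 13).
    Reduce coefficients mod 13: 3·t ≡ 8 (mod 13).
    The inverse of 3 mod 13 is 9 (since 3·9 = 27 = 2·13 + 1), so t ≡ 9·8 = 72 ≡ 7 (mod 13).
    Then x = 464 + 1368·7 = 10040, valid modulo lcm(1368, 13) = 17784: x ≡ 10040 (mod 17784).
Verify against each original: 10040 mod 8 = 0, 10040 mod 9 = 5, 10040 mod 19 = 8, 10040 mod 13 = 4.

x ≡ 10040 (mod 17784).
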